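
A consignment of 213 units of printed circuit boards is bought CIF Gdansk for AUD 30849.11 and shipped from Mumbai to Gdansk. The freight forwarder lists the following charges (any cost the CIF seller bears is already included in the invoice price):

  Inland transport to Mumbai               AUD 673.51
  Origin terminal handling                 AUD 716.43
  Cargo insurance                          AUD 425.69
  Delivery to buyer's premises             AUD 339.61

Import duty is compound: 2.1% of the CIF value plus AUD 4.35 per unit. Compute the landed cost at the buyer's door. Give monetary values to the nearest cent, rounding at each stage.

Total landed cost: AUD 32763.10

CIF: the seller pays costs through ocean freight and marine insurance to the destination port.
Already in the invoice (seller's account under CIF): inland to port, origin terminal, insurance — exclude.
The CIF price already equals the CIF value: 30849.11
Ad valorem component: 30849.11 × 2.1% = 647.83
Specific component: 213 × 4.35 = 926.55
Import duty = 647.83 + 926.55 = 1574.38
Buyer bears: delivery 339.61 + duty 1574.38 = 1913.99
Landed cost = invoice 30849.11 + 1913.99 = 32763.10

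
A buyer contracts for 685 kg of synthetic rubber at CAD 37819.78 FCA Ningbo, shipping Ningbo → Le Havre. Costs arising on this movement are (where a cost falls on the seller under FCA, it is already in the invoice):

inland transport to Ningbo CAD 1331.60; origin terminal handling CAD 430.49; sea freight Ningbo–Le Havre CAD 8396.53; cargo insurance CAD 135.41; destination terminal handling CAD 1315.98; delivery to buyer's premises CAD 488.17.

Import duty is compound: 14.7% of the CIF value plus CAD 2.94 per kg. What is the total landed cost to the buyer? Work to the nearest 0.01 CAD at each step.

FCA: the seller delivers export-cleared goods to the carrier; the buyer bears costs from that point.
Already in the invoice (seller's account under FCA): inland to port — exclude.
CIF value = FCA price + origin terminal + freight + insurance = 37819.78 + 430.49 + 8396.53 + 135.41 = 46782.21
Ad valorem component: 46782.21 × 14.7% = 6876.98
Specific component: 685 × 2.94 = 2013.90
Import duty = 6876.98 + 2013.90 = 8890.88
Buyer bears: origin terminal 430.49 + freight 8396.53 + insurance 135.41 + destination terminal 1315.98 + delivery 488.17 + duty 8890.88 = 19657.46
Landed cost = invoice 37819.78 + 19657.46 = 57477.24

Total landed cost: CAD 57477.24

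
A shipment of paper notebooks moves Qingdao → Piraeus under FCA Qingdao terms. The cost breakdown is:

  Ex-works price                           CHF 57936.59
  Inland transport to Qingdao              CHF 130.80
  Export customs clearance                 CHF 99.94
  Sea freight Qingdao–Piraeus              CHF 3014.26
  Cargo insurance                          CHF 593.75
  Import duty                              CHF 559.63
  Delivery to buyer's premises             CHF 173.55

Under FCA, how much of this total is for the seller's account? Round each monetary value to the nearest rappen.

FCA: the seller delivers export-cleared goods to the carrier; the buyer bears costs from that point.
Seller's account: goods 57936.59 + inland to port 130.80 + export clearance 99.94 = 58167.33
Buyer's account: freight 3014.26 + insurance 593.75 + duty 559.63 + delivery 173.55 = 4341.19

Seller's account: CHF 58167.33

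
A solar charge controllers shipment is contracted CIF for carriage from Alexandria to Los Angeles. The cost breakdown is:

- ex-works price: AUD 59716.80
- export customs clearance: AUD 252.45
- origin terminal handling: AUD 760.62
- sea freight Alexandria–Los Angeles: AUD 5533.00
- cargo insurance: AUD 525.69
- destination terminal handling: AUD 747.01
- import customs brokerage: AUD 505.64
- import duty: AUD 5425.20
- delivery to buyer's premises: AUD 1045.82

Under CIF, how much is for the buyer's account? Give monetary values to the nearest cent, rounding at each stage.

CIF: the seller pays costs through ocean freight and marine insurance to the destination port.
Seller's account: goods 59716.80 + export clearance 252.45 + origin terminal 760.62 + freight 5533.00 + insurance 525.69 = 66788.56
Buyer's account: destination terminal 747.01 + brokerage 505.64 + duty 5425.20 + delivery 1045.82 = 7723.67

Buyer's account: AUD 7723.67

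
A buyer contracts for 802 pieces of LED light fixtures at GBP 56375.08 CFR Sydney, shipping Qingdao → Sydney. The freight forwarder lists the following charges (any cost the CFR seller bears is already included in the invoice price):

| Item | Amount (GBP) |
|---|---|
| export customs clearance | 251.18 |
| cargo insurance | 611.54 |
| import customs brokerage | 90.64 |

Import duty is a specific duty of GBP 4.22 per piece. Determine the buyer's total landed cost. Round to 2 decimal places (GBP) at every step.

CFR: the seller pays costs through ocean freight to the destination port, but not insurance.
Already in the invoice (seller's account under CFR): export clearance — exclude.
CIF value = CFR price + insurance = 56375.08 + 611.54 = 56986.62
Import duty = 802 × 4.22 = 3384.44
Buyer bears: insurance 611.54 + brokerage 90.64 + duty 3384.44 = 4086.62
Landed cost = invoice 56375.08 + 4086.62 = 60461.70

Total landed cost: GBP 60461.70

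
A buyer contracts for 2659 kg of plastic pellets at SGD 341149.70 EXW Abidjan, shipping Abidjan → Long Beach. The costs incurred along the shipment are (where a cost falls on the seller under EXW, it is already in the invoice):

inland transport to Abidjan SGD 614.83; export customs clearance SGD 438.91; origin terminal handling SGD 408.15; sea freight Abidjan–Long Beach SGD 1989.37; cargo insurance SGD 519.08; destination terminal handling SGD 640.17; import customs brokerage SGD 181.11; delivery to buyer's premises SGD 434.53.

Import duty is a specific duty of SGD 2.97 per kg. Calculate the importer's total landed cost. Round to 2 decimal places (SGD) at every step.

Total landed cost: SGD 354273.08

EXW: the seller makes goods available at their premises; the buyer bears all onward costs.
CIF value = EXW price + inland to port + export clearance + origin terminal + freight + insurance = 341149.70 + 614.83 + 438.91 + 408.15 + 1989.37 + 519.08 = 345120.04
Import duty = 2659 × 2.97 = 7897.23
Buyer bears: inland to port 614.83 + export clearance 438.91 + origin terminal 408.15 + freight 1989.37 + insurance 519.08 + destination terminal 640.17 + brokerage 181.11 + delivery 434.53 + duty 7897.23 = 13123.38
Landed cost = invoice 341149.70 + 13123.38 = 354273.08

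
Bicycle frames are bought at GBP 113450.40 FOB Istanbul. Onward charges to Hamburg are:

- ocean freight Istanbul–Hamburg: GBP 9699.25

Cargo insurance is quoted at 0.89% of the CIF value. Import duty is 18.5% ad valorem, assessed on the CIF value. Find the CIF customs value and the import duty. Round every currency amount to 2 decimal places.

CIF value: GBP 124255.52; import duty: GBP 22987.27

Let C be the CIF value. C = FOB price + freight + 0.89% × C
C − 0.89% × C = 113450.40 + 9699.25
0.9911 × C = 123149.65
C = 123149.65 / 0.9911 = 124255.52
Insurance premium = 0.89% × 124255.52 = 1105.87
Import duty = 124255.52 × 18.5% = 22987.27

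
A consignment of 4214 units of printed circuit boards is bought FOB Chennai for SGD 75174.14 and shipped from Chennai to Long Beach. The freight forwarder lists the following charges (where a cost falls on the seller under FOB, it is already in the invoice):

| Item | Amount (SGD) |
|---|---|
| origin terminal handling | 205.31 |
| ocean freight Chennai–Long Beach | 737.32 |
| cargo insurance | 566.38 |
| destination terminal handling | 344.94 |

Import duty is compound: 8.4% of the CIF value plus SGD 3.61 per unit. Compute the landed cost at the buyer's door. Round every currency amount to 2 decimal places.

FOB: the seller bears costs until goods are on board at the origin port; the buyer bears freight, insurance and all costs thereafter.
Already in the invoice (seller's account under FOB): origin terminal — exclude.
CIF value = FOB price + freight + insurance = 75174.14 + 737.32 + 566.38 = 76477.84
Ad valorem component: 76477.84 × 8.4% = 6424.14
Specific component: 4214 × 3.61 = 15212.54
Import duty = 6424.14 + 15212.54 = 21636.68
Buyer bears: freight 737.32 + insurance 566.38 + destination terminal 344.94 + duty 21636.68 = 23285.32
Landed cost = invoice 75174.14 + 23285.32 = 98459.46

Total landed cost: SGD 98459.46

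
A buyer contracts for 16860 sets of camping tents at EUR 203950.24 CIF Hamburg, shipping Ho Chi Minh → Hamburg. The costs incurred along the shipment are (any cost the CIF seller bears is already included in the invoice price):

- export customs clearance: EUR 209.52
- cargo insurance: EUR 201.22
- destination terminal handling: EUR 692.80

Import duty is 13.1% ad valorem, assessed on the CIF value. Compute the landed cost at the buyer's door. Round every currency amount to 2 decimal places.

Total landed cost: EUR 231360.52

CIF: the seller pays costs through ocean freight and marine insurance to the destination port.
Already in the invoice (seller's account under CIF): export clearance, insurance — exclude.
The CIF price already equals the CIF value: 203950.24
Import duty = 203950.24 × 13.1% = 26717.48
Buyer bears: destination terminal 692.80 + duty 26717.48 = 27410.28
Landed cost = invoice 203950.24 + 27410.28 = 231360.52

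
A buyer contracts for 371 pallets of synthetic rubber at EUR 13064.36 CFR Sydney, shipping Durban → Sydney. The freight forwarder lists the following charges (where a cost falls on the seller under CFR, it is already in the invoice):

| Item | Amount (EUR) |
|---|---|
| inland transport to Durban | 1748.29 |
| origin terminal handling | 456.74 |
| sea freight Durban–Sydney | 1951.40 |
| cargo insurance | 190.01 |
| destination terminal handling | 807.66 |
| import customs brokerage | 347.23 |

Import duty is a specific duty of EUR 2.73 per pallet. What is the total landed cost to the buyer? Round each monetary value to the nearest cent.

Total landed cost: EUR 15422.09

CFR: the seller pays costs through ocean freight to the destination port, but not insurance.
Already in the invoice (seller's account under CFR): inland to port, origin terminal, freight — exclude.
CIF value = CFR price + insurance = 13064.36 + 190.01 = 13254.37
Import duty = 371 × 2.73 = 1012.83
Buyer bears: insurance 190.01 + destination terminal 807.66 + brokerage 347.23 + duty 1012.83 = 2357.73
Landed cost = invoice 13064.36 + 2357.73 = 15422.09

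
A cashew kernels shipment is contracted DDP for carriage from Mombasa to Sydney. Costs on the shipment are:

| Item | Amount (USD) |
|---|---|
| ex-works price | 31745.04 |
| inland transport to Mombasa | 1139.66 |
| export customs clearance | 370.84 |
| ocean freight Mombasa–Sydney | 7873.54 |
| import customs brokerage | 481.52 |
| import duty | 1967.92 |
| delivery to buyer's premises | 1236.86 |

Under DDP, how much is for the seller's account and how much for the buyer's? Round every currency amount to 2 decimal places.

DDP: the seller bears all costs including import duty.
Seller's account: goods 31745.04 + inland to port 1139.66 + export clearance 370.84 + freight 7873.54 + brokerage 481.52 + duty 1967.92 + delivery 1236.86 = 44815.38
Buyer's account: 0.00

Seller: USD 44815.38; buyer: USD 0.00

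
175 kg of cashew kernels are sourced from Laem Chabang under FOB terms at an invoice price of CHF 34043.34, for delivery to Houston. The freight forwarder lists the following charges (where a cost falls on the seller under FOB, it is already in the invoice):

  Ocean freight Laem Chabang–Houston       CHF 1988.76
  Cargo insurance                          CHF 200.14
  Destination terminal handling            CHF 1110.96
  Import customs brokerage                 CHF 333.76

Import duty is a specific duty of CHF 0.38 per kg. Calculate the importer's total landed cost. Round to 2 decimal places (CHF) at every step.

Total landed cost: CHF 37743.46

FOB: the seller bears costs until goods are on board at the origin port; the buyer bears freight, insurance and all costs thereafter.
CIF value = FOB price + freight + insurance = 34043.34 + 1988.76 + 200.14 = 36232.24
Import duty = 175 × 0.38 = 66.50
Buyer bears: freight 1988.76 + insurance 200.14 + destination terminal 1110.96 + brokerage 333.76 + duty 66.50 = 3700.12
Landed cost = invoice 34043.34 + 3700.12 = 37743.46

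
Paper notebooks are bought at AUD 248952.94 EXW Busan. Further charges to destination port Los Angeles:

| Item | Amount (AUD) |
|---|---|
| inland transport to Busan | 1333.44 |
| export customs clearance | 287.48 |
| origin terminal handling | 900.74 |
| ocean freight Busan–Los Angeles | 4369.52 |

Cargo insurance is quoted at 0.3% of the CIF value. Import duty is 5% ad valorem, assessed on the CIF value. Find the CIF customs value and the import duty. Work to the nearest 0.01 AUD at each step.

CIF value: AUD 256613.96; import duty: AUD 12830.70

Let C be the CIF value. C = EXW price + pre-shipment costs + freight + 0.3% × C
C − 0.3% × C = 248952.94 + 1333.44 + 287.48 + 900.74 + 4369.52
0.997 × C = 255844.12
C = 255844.12 / 0.997 = 256613.96
Insurance premium = 0.3% × 256613.96 = 769.84
Import duty = 256613.96 × 5% = 12830.70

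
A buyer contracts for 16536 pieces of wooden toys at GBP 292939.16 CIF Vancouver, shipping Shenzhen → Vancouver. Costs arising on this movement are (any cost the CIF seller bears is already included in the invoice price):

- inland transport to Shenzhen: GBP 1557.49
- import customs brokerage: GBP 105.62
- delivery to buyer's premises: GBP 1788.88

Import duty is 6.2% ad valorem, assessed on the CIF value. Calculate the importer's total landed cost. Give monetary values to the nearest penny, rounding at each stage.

CIF: the seller pays costs through ocean freight and marine insurance to the destination port.
Already in the invoice (seller's account under CIF): inland to port — exclude.
The CIF price already equals the CIF value: 292939.16
Import duty = 292939.16 × 6.2% = 18162.23
Buyer bears: brokerage 105.62 + delivery 1788.88 + duty 18162.23 = 20056.73
Landed cost = invoice 292939.16 + 20056.73 = 312995.89

Total landed cost: GBP 312995.89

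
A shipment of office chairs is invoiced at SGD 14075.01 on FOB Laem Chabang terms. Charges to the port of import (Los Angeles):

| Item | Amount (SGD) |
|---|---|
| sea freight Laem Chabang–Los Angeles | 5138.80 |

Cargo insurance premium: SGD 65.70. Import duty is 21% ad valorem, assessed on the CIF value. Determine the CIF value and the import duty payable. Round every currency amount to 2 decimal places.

CIF = FOB price + freight + insurance
CIF = 14075.01 + 5138.80 + 65.70 = 19279.51
Import duty = 19279.51 × 21% = 4048.70

CIF value: SGD 19279.51; import duty: SGD 4048.70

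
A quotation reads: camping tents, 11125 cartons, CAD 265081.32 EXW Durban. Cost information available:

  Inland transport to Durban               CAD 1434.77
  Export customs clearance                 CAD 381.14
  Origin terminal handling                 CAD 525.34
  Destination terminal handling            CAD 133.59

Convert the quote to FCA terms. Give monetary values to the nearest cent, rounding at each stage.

FCA price: CAD 266897.23

Not relevant to the conversion: origin terminal, destination terminal — on the buyer under both terms; not part of either seller's price.
From EXW to FCA, the seller additionally bears: inland to port, export clearance.
FCA price = 265081.32 + 1434.77 + 381.14 = 266897.23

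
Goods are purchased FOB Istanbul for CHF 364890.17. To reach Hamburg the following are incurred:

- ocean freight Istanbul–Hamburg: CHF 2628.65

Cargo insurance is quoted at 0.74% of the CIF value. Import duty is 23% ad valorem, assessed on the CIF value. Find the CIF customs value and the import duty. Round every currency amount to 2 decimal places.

CIF value: CHF 370258.73; import duty: CHF 85159.51

Let C be the CIF value. C = FOB price + freight + 0.74% × C
C − 0.74% × C = 364890.17 + 2628.65
0.9926 × C = 367518.82
C = 367518.82 / 0.9926 = 370258.73
Insurance premium = 0.74% × 370258.73 = 2739.91
Import duty = 370258.73 × 23% = 85159.51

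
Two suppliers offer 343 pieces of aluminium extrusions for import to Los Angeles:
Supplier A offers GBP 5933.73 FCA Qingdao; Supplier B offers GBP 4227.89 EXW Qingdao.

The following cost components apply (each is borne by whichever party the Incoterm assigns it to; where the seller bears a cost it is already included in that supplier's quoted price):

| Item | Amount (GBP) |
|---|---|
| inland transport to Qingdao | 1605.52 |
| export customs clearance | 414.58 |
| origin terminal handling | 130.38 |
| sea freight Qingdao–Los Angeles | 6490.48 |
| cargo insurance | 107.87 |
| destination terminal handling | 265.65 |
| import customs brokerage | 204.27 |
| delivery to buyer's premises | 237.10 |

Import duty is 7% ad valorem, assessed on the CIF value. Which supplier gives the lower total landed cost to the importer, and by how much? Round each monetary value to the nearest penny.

Supplier A (FCA):
CIF value = FCA price + origin terminal + freight + insurance = 5933.73 + 130.38 + 6490.48 + 107.87 = 12662.46
Import duty = 12662.46 × 7% = 886.37
Buyer bears (A): 130.38 + 6490.48 + 107.87 + 265.65 + 204.27 + 237.10 = 7435.75
Landed cost (A) = invoice 5933.73 + 7435.75 + duty 886.37 = 14255.85
Supplier B (EXW):
CIF value = EXW price + inland to port + export clearance + origin terminal + freight + insurance = 4227.89 + 1605.52 + 414.58 + 130.38 + 6490.48 + 107.87 = 12976.72
Import duty = 12976.72 × 7% = 908.37
Buyer bears (B): 1605.52 + 414.58 + 130.38 + 6490.48 + 107.87 + 265.65 + 204.27 + 237.10 = 9455.85
Landed cost (B) = invoice 4227.89 + 9455.85 + duty 908.37 = 14592.11
Difference = |14255.85 − 14592.11| = 336.26

Supplier A is cheaper by GBP 336.26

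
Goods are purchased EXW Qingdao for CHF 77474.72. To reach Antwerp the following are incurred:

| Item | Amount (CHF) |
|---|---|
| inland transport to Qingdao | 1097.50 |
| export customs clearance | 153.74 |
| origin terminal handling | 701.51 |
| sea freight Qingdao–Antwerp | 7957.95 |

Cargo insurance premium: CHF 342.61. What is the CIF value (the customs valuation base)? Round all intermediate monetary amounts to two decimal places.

CIF = EXW price + pre-shipment costs + freight + insurance
CIF = 77474.72 + 1097.50 + 153.74 + 701.51 + 7957.95 + 342.61 = 87728.03

CIF value: CHF 87728.03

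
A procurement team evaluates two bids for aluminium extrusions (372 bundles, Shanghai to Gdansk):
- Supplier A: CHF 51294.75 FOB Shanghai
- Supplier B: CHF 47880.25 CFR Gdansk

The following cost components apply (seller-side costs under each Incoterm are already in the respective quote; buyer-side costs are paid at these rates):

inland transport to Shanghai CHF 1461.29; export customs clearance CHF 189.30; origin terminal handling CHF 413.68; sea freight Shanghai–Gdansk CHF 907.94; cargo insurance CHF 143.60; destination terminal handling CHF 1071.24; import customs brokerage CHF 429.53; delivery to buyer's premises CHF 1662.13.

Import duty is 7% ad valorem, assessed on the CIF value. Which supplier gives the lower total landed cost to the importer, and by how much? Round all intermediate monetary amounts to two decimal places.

Supplier B is cheaper by CHF 4625.01

Supplier A (FOB):
CIF value = FOB price + freight + insurance = 51294.75 + 907.94 + 143.60 = 52346.29
Import duty = 52346.29 × 7% = 3664.24
Buyer bears (A): 907.94 + 143.60 + 1071.24 + 429.53 + 1662.13 = 4214.44
Landed cost (A) = invoice 51294.75 + 4214.44 + duty 3664.24 = 59173.43
Supplier B (CFR):
CIF value = CFR price + insurance = 47880.25 + 143.60 = 48023.85
Import duty = 48023.85 × 7% = 3361.67
Buyer bears (B): 143.60 + 1071.24 + 429.53 + 1662.13 = 3306.50
Landed cost (B) = invoice 47880.25 + 3306.50 + duty 3361.67 = 54548.42
Difference = |59173.43 − 54548.42| = 4625.01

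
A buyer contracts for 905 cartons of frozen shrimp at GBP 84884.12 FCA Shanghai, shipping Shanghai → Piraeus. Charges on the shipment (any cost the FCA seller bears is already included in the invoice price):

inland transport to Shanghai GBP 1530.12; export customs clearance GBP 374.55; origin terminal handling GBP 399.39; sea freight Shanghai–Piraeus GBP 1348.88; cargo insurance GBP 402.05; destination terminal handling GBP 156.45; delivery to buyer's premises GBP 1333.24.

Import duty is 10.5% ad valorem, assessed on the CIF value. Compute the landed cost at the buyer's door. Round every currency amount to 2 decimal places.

FCA: the seller delivers export-cleared goods to the carrier; the buyer bears costs from that point.
Already in the invoice (seller's account under FCA): inland to port, export clearance — exclude.
CIF value = FCA price + origin terminal + freight + insurance = 84884.12 + 399.39 + 1348.88 + 402.05 = 87034.44
Import duty = 87034.44 × 10.5% = 9138.62
Buyer bears: origin terminal 399.39 + freight 1348.88 + insurance 402.05 + destination terminal 156.45 + delivery 1333.24 + duty 9138.62 = 12778.63
Landed cost = invoice 84884.12 + 12778.63 = 97662.75

Total landed cost: GBP 97662.75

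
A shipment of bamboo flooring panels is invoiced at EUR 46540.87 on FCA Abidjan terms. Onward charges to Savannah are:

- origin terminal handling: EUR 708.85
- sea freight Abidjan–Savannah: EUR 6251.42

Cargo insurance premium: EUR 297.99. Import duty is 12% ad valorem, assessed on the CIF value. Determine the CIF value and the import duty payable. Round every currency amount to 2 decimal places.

CIF value: EUR 53799.13; import duty: EUR 6455.90

CIF = FCA price + pre-shipment costs + freight + insurance
CIF = 46540.87 + 708.85 + 6251.42 + 297.99 = 53799.13
Import duty = 53799.13 × 12% = 6455.90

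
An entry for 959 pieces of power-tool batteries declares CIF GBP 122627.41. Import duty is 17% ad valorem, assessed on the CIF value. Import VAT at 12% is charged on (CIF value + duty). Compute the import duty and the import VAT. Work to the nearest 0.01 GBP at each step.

Import duty: GBP 20846.66; import VAT: GBP 17216.89

Import duty = 122627.41 × 17% = 20846.66
VAT base = CIF + duty = 122627.41 + 20846.66 = 143474.07
Import VAT = 143474.07 × 12% = 17216.89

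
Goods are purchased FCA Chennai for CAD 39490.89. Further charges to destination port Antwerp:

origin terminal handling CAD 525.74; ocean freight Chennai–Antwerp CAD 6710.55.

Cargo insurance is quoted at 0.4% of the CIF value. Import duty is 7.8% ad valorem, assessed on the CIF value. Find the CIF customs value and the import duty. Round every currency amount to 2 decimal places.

Let C be the CIF value. C = FCA price + pre-shipment costs + freight + 0.4% × C
C − 0.4% × C = 39490.89 + 525.74 + 6710.55
0.996 × C = 46727.18
C = 46727.18 / 0.996 = 46914.84
Insurance premium = 0.4% × 46914.84 = 187.66
Import duty = 46914.84 × 7.8% = 3659.36

CIF value: CAD 46914.84; import duty: CAD 3659.36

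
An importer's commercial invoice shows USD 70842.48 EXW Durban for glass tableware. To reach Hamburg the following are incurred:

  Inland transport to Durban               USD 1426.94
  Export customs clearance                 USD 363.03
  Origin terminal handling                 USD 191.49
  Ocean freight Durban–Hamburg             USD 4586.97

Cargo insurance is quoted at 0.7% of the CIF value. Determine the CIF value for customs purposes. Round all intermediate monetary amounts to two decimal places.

CIF value: USD 77956.61

Let C be the CIF value. C = EXW price + pre-shipment costs + freight + 0.7% × C
C − 0.7% × C = 70842.48 + 1426.94 + 363.03 + 191.49 + 4586.97
0.993 × C = 77410.91
C = 77410.91 / 0.993 = 77956.61
Insurance premium = 0.7% × 77956.61 = 545.70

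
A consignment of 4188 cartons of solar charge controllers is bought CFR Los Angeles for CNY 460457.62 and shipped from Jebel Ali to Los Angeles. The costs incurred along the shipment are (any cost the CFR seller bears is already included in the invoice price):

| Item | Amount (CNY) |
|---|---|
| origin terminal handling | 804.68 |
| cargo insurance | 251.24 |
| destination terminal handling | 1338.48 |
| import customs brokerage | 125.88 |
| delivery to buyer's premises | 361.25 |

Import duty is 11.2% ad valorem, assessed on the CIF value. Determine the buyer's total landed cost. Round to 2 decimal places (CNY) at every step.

Total landed cost: CNY 514133.86

CFR: the seller pays costs through ocean freight to the destination port, but not insurance.
Already in the invoice (seller's account under CFR): origin terminal — exclude.
CIF value = CFR price + insurance = 460457.62 + 251.24 = 460708.86
Import duty = 460708.86 × 11.2% = 51599.39
Buyer bears: insurance 251.24 + destination terminal 1338.48 + brokerage 125.88 + delivery 361.25 + duty 51599.39 = 53676.24
Landed cost = invoice 460457.62 + 53676.24 = 514133.86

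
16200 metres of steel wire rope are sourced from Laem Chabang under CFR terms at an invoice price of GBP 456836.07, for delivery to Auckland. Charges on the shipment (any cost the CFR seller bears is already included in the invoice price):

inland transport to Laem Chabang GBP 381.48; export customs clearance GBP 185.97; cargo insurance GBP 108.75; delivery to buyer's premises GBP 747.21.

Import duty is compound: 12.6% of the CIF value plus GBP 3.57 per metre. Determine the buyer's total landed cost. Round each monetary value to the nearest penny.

Total landed cost: GBP 573101.08

CFR: the seller pays costs through ocean freight to the destination port, but not insurance.
Already in the invoice (seller's account under CFR): inland to port, export clearance — exclude.
CIF value = CFR price + insurance = 456836.07 + 108.75 = 456944.82
Ad valorem component: 456944.82 × 12.6% = 57575.05
Specific component: 16200 × 3.57 = 57834.00
Import duty = 57575.05 + 57834.00 = 115409.05
Buyer bears: insurance 108.75 + delivery 747.21 + duty 115409.05 = 116265.01
Landed cost = invoice 456836.07 + 116265.01 = 573101.08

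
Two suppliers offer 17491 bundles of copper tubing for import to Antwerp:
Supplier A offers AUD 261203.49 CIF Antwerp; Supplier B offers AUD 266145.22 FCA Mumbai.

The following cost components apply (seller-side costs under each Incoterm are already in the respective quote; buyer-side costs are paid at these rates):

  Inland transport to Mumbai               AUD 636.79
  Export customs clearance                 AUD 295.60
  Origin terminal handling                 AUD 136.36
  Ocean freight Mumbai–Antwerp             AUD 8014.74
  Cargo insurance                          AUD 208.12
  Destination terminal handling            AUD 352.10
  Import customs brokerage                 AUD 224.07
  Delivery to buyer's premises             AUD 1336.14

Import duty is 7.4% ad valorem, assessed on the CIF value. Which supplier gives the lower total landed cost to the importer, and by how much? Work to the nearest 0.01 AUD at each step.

Supplier A is cheaper by AUD 14285.22

Supplier A (CIF):
The CIF price already equals the CIF value: 261203.49
Import duty = 261203.49 × 7.4% = 19329.06
Buyer bears (A): 352.10 + 224.07 + 1336.14 = 1912.31
Landed cost (A) = invoice 261203.49 + 1912.31 + duty 19329.06 = 282444.86
Supplier B (FCA):
CIF value = FCA price + origin terminal + freight + insurance = 266145.22 + 136.36 + 8014.74 + 208.12 = 274504.44
Import duty = 274504.44 × 7.4% = 20313.33
Buyer bears (B): 136.36 + 8014.74 + 208.12 + 352.10 + 224.07 + 1336.14 = 10271.53
Landed cost (B) = invoice 266145.22 + 10271.53 + duty 20313.33 = 296730.08
Difference = |282444.86 − 296730.08| = 14285.22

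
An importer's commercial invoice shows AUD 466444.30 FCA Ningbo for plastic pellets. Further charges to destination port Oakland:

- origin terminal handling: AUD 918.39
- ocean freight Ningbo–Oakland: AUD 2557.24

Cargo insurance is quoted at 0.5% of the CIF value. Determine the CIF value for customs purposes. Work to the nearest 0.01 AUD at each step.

Let C be the CIF value. C = FCA price + pre-shipment costs + freight + 0.5% × C
C − 0.5% × C = 466444.30 + 918.39 + 2557.24
0.995 × C = 469919.93
C = 469919.93 / 0.995 = 472281.34
Insurance premium = 0.5% × 472281.34 = 2361.41

CIF value: AUD 472281.34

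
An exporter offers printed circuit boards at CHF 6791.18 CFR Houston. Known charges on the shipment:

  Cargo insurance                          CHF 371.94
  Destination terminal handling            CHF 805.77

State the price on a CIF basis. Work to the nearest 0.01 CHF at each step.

Not relevant to the conversion: destination terminal — on the buyer under both terms; not part of either seller's price.
From CFR to CIF, the seller additionally bears: insurance.
CIF price = 6791.18 + 371.94 = 7163.12

CIF price: CHF 7163.12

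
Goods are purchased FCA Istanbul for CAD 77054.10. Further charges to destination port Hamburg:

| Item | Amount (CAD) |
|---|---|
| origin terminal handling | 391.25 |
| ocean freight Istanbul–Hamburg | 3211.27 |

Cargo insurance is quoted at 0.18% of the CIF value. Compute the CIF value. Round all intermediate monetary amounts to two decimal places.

Let C be the CIF value. C = FCA price + pre-shipment costs + freight + 0.18% × C
C − 0.18% × C = 77054.10 + 391.25 + 3211.27
0.9982 × C = 80656.62
C = 80656.62 / 0.9982 = 80802.06
Insurance premium = 0.18% × 80802.06 = 145.44

CIF value: CAD 80802.06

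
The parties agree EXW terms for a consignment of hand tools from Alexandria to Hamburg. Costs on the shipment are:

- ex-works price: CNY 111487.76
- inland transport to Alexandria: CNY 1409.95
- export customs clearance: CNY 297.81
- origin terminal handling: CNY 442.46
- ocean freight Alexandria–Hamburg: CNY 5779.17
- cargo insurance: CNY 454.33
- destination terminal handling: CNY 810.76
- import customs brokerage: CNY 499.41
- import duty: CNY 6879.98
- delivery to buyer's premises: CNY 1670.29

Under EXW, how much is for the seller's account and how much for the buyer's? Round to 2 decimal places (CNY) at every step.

EXW: the seller makes goods available at their premises; the buyer bears all onward costs.
Seller's account: goods 111487.76 = 111487.76
Buyer's account: inland to port 1409.95 + export clearance 297.81 + origin terminal 442.46 + freight 5779.17 + insurance 454.33 + destination terminal 810.76 + brokerage 499.41 + duty 6879.98 + delivery 1670.29 = 18244.16

Seller: CNY 111487.76; buyer: CNY 18244.16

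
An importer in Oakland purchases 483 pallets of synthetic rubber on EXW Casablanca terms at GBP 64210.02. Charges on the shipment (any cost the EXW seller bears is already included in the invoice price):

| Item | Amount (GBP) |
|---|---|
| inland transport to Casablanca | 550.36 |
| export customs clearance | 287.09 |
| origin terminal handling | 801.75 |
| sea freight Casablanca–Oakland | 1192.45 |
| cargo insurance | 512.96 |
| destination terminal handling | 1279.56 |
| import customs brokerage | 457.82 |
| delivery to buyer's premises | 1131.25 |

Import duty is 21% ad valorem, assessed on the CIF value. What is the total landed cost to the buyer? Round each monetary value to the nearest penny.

Total landed cost: GBP 84609.73

EXW: the seller makes goods available at their premises; the buyer bears all onward costs.
CIF value = EXW price + inland to port + export clearance + origin terminal + freight + insurance = 64210.02 + 550.36 + 287.09 + 801.75 + 1192.45 + 512.96 = 67554.63
Import duty = 67554.63 × 21% = 14186.47
Buyer bears: inland to port 550.36 + export clearance 287.09 + origin terminal 801.75 + freight 1192.45 + insurance 512.96 + destination terminal 1279.56 + brokerage 457.82 + delivery 1131.25 + duty 14186.47 = 20399.71
Landed cost = invoice 64210.02 + 20399.71 = 84609.73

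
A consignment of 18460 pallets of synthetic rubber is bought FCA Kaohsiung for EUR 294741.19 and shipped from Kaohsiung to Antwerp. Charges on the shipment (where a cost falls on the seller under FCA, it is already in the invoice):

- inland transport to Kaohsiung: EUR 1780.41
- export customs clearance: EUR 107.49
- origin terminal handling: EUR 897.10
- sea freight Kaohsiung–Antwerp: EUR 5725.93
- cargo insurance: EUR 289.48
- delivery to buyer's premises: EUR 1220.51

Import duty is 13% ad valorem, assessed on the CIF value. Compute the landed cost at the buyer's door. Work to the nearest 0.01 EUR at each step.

FCA: the seller delivers export-cleared goods to the carrier; the buyer bears costs from that point.
Already in the invoice (seller's account under FCA): inland to port, export clearance — exclude.
CIF value = FCA price + origin terminal + freight + insurance = 294741.19 + 897.10 + 5725.93 + 289.48 = 301653.70
Import duty = 301653.70 × 13% = 39214.98
Buyer bears: origin terminal 897.10 + freight 5725.93 + insurance 289.48 + delivery 1220.51 + duty 39214.98 = 47348.00
Landed cost = invoice 294741.19 + 47348.00 = 342089.19

Total landed cost: EUR 342089.19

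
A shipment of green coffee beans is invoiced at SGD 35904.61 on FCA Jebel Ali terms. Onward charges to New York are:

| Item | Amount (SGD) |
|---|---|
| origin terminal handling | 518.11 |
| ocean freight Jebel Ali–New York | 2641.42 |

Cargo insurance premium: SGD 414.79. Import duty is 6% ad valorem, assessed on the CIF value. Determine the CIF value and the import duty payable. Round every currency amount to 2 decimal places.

CIF value: SGD 39478.93; import duty: SGD 2368.74

CIF = FCA price + pre-shipment costs + freight + insurance
CIF = 35904.61 + 518.11 + 2641.42 + 414.79 = 39478.93
Import duty = 39478.93 × 6% = 2368.74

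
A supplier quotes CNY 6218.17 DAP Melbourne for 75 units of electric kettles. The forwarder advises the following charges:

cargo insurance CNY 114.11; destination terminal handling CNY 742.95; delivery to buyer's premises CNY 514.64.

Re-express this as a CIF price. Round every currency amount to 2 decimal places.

CIF price: CNY 4960.58

Not relevant to the conversion: insurance — on the seller under both DAP and CIF; already in the DAP price and stays in the CIF price.
From DAP to CIF, the seller no longer bears: destination terminal, delivery.
CIF price = 6218.17 − 742.95 − 514.64 = 4960.58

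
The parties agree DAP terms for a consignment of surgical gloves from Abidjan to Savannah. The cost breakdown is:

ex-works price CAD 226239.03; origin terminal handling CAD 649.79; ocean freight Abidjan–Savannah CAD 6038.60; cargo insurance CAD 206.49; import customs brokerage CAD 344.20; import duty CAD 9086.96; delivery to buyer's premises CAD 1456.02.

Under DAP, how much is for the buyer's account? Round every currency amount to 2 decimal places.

Buyer's account: CAD 9431.16

DAP: the seller bears all costs to the named destination except import duty and clearance.
Seller's account: goods 226239.03 + origin terminal 649.79 + freight 6038.60 + insurance 206.49 + delivery 1456.02 = 234589.93
Buyer's account: brokerage 344.20 + duty 9086.96 = 9431.16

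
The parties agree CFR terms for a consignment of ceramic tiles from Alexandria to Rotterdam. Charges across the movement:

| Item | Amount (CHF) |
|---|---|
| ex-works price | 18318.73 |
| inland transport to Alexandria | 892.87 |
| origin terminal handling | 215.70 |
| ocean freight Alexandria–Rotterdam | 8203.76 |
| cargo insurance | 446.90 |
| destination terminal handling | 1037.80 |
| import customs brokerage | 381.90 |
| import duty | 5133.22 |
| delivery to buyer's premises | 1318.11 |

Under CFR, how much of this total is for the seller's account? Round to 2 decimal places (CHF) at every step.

Seller's account: CHF 27631.06

CFR: the seller pays costs through ocean freight to the destination port, but not insurance.
Seller's account: goods 18318.73 + inland to port 892.87 + origin terminal 215.70 + freight 8203.76 = 27631.06
Buyer's account: insurance 446.90 + destination terminal 1037.80 + brokerage 381.90 + duty 5133.22 + delivery 1318.11 = 8317.93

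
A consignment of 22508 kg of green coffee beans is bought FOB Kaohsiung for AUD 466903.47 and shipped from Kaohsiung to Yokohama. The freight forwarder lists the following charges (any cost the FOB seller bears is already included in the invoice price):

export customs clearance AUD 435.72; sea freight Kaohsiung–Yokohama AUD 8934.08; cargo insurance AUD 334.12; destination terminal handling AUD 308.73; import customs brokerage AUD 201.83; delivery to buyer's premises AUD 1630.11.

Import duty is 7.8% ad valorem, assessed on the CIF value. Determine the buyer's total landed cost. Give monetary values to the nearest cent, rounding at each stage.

FOB: the seller bears costs until goods are on board at the origin port; the buyer bears freight, insurance and all costs thereafter.
Already in the invoice (seller's account under FOB): export clearance — exclude.
CIF value = FOB price + freight + insurance = 466903.47 + 8934.08 + 334.12 = 476171.67
Import duty = 476171.67 × 7.8% = 37141.39
Buyer bears: freight 8934.08 + insurance 334.12 + destination terminal 308.73 + brokerage 201.83 + delivery 1630.11 + duty 37141.39 = 48550.26
Landed cost = invoice 466903.47 + 48550.26 = 515453.73

Total landed cost: AUD 515453.73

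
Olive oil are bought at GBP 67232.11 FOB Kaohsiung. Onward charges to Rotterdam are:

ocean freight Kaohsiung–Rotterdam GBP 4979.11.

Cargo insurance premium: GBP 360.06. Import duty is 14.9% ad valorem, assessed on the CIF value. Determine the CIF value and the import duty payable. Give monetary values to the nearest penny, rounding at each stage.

CIF value: GBP 72571.28; import duty: GBP 10813.12

CIF = FOB price + freight + insurance
CIF = 67232.11 + 4979.11 + 360.06 = 72571.28
Import duty = 72571.28 × 14.9% = 10813.12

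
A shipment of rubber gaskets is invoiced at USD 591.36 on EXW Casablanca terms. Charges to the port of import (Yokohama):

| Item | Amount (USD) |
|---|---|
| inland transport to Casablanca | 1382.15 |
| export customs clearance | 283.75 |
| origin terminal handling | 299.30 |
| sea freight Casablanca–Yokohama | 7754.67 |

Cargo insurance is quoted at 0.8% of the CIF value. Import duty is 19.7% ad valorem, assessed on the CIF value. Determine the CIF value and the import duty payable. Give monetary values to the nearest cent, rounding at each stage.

Let C be the CIF value. C = EXW price + pre-shipment costs + freight + 0.8% × C
C − 0.8% × C = 591.36 + 1382.15 + 283.75 + 299.30 + 7754.67
0.992 × C = 10311.23
C = 10311.23 / 0.992 = 10394.39
Insurance premium = 0.8% × 10394.39 = 83.16
Import duty = 10394.39 × 19.7% = 2047.69

CIF value: USD 10394.39; import duty: USD 2047.69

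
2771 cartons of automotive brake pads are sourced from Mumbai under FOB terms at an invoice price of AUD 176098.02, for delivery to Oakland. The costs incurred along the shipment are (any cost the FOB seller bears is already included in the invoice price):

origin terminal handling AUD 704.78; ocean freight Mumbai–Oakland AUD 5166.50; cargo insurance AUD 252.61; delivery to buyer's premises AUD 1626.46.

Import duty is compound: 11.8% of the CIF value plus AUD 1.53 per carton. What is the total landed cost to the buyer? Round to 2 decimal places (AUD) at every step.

Total landed cost: AUD 208802.24

FOB: the seller bears costs until goods are on board at the origin port; the buyer bears freight, insurance and all costs thereafter.
Already in the invoice (seller's account under FOB): origin terminal — exclude.
CIF value = FOB price + freight + insurance = 176098.02 + 5166.50 + 252.61 = 181517.13
Ad valorem component: 181517.13 × 11.8% = 21419.02
Specific component: 2771 × 1.53 = 4239.63
Import duty = 21419.02 + 4239.63 = 25658.65
Buyer bears: freight 5166.50 + insurance 252.61 + delivery 1626.46 + duty 25658.65 = 32704.22
Landed cost = invoice 176098.02 + 32704.22 = 208802.24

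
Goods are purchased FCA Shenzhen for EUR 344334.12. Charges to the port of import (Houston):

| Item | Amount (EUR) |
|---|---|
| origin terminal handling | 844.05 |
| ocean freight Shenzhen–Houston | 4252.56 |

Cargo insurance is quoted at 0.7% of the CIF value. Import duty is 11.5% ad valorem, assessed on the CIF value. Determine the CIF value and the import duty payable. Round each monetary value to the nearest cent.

Let C be the CIF value. C = FCA price + pre-shipment costs + freight + 0.7% × C
C − 0.7% × C = 344334.12 + 844.05 + 4252.56
0.993 × C = 349430.73
C = 349430.73 / 0.993 = 351893.99
Insurance premium = 0.7% × 351893.99 = 2463.26
Import duty = 351893.99 × 11.5% = 40467.81

CIF value: EUR 351893.99; import duty: EUR 40467.81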